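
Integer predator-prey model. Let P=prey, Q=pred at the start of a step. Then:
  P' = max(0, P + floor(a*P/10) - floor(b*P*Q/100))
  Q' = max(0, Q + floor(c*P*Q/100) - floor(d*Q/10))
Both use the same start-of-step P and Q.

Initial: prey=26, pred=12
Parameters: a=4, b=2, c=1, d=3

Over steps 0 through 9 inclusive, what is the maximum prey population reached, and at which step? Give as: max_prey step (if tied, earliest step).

Step 1: prey: 26+10-6=30; pred: 12+3-3=12
Step 2: prey: 30+12-7=35; pred: 12+3-3=12
Step 3: prey: 35+14-8=41; pred: 12+4-3=13
Step 4: prey: 41+16-10=47; pred: 13+5-3=15
Step 5: prey: 47+18-14=51; pred: 15+7-4=18
Step 6: prey: 51+20-18=53; pred: 18+9-5=22
Step 7: prey: 53+21-23=51; pred: 22+11-6=27
Step 8: prey: 51+20-27=44; pred: 27+13-8=32
Step 9: prey: 44+17-28=33; pred: 32+14-9=37
Max prey = 53 at step 6

Answer: 53 6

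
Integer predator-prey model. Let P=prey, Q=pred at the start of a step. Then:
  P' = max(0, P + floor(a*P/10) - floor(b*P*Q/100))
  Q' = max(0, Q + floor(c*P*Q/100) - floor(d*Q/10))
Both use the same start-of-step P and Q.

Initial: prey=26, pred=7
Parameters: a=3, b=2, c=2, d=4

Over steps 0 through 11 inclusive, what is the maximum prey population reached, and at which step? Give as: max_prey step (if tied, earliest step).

Answer: 41 4

Derivation:
Step 1: prey: 26+7-3=30; pred: 7+3-2=8
Step 2: prey: 30+9-4=35; pred: 8+4-3=9
Step 3: prey: 35+10-6=39; pred: 9+6-3=12
Step 4: prey: 39+11-9=41; pred: 12+9-4=17
Step 5: prey: 41+12-13=40; pred: 17+13-6=24
Step 6: prey: 40+12-19=33; pred: 24+19-9=34
Step 7: prey: 33+9-22=20; pred: 34+22-13=43
Step 8: prey: 20+6-17=9; pred: 43+17-17=43
Step 9: prey: 9+2-7=4; pred: 43+7-17=33
Step 10: prey: 4+1-2=3; pred: 33+2-13=22
Step 11: prey: 3+0-1=2; pred: 22+1-8=15
Max prey = 41 at step 4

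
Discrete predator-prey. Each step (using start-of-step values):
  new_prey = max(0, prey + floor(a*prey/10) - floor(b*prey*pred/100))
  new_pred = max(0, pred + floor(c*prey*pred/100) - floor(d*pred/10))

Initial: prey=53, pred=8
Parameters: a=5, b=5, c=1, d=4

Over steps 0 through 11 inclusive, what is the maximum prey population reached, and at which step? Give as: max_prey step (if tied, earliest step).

Step 1: prey: 53+26-21=58; pred: 8+4-3=9
Step 2: prey: 58+29-26=61; pred: 9+5-3=11
Step 3: prey: 61+30-33=58; pred: 11+6-4=13
Step 4: prey: 58+29-37=50; pred: 13+7-5=15
Step 5: prey: 50+25-37=38; pred: 15+7-6=16
Step 6: prey: 38+19-30=27; pred: 16+6-6=16
Step 7: prey: 27+13-21=19; pred: 16+4-6=14
Step 8: prey: 19+9-13=15; pred: 14+2-5=11
Step 9: prey: 15+7-8=14; pred: 11+1-4=8
Step 10: prey: 14+7-5=16; pred: 8+1-3=6
Step 11: prey: 16+8-4=20; pred: 6+0-2=4
Max prey = 61 at step 2

Answer: 61 2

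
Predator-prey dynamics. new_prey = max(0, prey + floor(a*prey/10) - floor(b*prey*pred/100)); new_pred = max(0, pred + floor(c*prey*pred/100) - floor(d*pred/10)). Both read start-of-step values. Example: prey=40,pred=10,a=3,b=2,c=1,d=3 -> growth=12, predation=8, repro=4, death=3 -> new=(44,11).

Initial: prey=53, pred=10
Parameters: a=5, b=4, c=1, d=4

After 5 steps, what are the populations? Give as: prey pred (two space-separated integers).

Step 1: prey: 53+26-21=58; pred: 10+5-4=11
Step 2: prey: 58+29-25=62; pred: 11+6-4=13
Step 3: prey: 62+31-32=61; pred: 13+8-5=16
Step 4: prey: 61+30-39=52; pred: 16+9-6=19
Step 5: prey: 52+26-39=39; pred: 19+9-7=21

Answer: 39 21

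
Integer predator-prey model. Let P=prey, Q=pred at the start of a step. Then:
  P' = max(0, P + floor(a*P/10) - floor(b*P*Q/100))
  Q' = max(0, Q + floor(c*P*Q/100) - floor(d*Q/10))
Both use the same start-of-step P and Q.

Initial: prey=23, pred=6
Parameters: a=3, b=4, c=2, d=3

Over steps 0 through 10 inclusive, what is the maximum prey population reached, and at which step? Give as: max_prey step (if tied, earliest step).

Answer: 25 2

Derivation:
Step 1: prey: 23+6-5=24; pred: 6+2-1=7
Step 2: prey: 24+7-6=25; pred: 7+3-2=8
Step 3: prey: 25+7-8=24; pred: 8+4-2=10
Step 4: prey: 24+7-9=22; pred: 10+4-3=11
Step 5: prey: 22+6-9=19; pred: 11+4-3=12
Step 6: prey: 19+5-9=15; pred: 12+4-3=13
Step 7: prey: 15+4-7=12; pred: 13+3-3=13
Step 8: prey: 12+3-6=9; pred: 13+3-3=13
Step 9: prey: 9+2-4=7; pred: 13+2-3=12
Step 10: prey: 7+2-3=6; pred: 12+1-3=10
Max prey = 25 at step 2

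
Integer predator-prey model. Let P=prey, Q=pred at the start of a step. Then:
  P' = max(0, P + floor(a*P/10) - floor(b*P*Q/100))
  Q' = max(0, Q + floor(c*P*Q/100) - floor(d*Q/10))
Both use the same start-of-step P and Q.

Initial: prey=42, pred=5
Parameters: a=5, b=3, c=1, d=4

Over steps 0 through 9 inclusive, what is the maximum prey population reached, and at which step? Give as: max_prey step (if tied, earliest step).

Answer: 166 5

Derivation:
Step 1: prey: 42+21-6=57; pred: 5+2-2=5
Step 2: prey: 57+28-8=77; pred: 5+2-2=5
Step 3: prey: 77+38-11=104; pred: 5+3-2=6
Step 4: prey: 104+52-18=138; pred: 6+6-2=10
Step 5: prey: 138+69-41=166; pred: 10+13-4=19
Step 6: prey: 166+83-94=155; pred: 19+31-7=43
Step 7: prey: 155+77-199=33; pred: 43+66-17=92
Step 8: prey: 33+16-91=0; pred: 92+30-36=86
Step 9: prey: 0+0-0=0; pred: 86+0-34=52
Max prey = 166 at step 5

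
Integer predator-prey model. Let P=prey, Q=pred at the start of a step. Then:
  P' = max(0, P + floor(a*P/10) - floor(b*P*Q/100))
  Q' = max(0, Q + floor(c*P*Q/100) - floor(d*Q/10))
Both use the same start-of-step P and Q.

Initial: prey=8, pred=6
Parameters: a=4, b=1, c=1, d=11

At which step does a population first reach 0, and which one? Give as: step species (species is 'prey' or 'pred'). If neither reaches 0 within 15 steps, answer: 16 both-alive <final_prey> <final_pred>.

Answer: 1 pred

Derivation:
Step 1: prey: 8+3-0=11; pred: 6+0-6=0
First extinction: pred at step 1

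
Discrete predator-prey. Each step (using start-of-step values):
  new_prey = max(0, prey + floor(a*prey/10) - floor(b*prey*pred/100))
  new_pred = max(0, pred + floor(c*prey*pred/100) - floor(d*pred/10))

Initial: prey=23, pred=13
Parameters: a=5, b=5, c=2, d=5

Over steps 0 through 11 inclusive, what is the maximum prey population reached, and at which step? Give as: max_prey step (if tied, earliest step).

Answer: 53 9

Derivation:
Step 1: prey: 23+11-14=20; pred: 13+5-6=12
Step 2: prey: 20+10-12=18; pred: 12+4-6=10
Step 3: prey: 18+9-9=18; pred: 10+3-5=8
Step 4: prey: 18+9-7=20; pred: 8+2-4=6
Step 5: prey: 20+10-6=24; pred: 6+2-3=5
Step 6: prey: 24+12-6=30; pred: 5+2-2=5
Step 7: prey: 30+15-7=38; pred: 5+3-2=6
Step 8: prey: 38+19-11=46; pred: 6+4-3=7
Step 9: prey: 46+23-16=53; pred: 7+6-3=10
Step 10: prey: 53+26-26=53; pred: 10+10-5=15
Step 11: prey: 53+26-39=40; pred: 15+15-7=23
Max prey = 53 at step 9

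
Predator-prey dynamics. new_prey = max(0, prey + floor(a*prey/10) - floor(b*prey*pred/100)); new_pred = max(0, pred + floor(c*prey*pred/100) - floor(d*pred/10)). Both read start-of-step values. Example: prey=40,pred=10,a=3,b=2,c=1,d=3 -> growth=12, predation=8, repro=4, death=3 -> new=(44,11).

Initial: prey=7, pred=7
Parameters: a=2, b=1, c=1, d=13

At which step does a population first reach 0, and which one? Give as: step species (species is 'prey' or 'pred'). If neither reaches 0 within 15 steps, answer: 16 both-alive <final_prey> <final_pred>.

Answer: 1 pred

Derivation:
Step 1: prey: 7+1-0=8; pred: 7+0-9=0
First extinction: pred at step 1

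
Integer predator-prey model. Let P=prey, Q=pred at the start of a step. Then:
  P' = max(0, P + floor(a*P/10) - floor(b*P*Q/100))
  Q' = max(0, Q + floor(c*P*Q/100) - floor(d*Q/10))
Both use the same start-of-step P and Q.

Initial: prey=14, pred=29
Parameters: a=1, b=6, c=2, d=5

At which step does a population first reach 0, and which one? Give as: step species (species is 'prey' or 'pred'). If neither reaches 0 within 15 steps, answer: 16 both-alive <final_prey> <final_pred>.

Step 1: prey: 14+1-24=0; pred: 29+8-14=23
First extinction: prey at step 1

Answer: 1 prey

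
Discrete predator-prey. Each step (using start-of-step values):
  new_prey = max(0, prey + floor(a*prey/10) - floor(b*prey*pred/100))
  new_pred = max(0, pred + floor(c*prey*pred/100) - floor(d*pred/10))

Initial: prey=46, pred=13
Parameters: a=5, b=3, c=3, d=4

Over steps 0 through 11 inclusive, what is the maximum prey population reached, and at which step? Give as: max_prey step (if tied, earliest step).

Step 1: prey: 46+23-17=52; pred: 13+17-5=25
Step 2: prey: 52+26-39=39; pred: 25+39-10=54
Step 3: prey: 39+19-63=0; pred: 54+63-21=96
Step 4: prey: 0+0-0=0; pred: 96+0-38=58
Step 5: prey: 0+0-0=0; pred: 58+0-23=35
Step 6: prey: 0+0-0=0; pred: 35+0-14=21
Step 7: prey: 0+0-0=0; pred: 21+0-8=13
Step 8: prey: 0+0-0=0; pred: 13+0-5=8
Step 9: prey: 0+0-0=0; pred: 8+0-3=5
Step 10: prey: 0+0-0=0; pred: 5+0-2=3
Step 11: prey: 0+0-0=0; pred: 3+0-1=2
Max prey = 52 at step 1

Answer: 52 1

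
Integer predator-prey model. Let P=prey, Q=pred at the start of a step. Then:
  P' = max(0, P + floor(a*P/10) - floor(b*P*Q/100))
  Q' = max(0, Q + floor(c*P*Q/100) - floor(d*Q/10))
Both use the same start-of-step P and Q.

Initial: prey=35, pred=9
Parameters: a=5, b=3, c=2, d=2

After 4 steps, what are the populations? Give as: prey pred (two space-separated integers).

Step 1: prey: 35+17-9=43; pred: 9+6-1=14
Step 2: prey: 43+21-18=46; pred: 14+12-2=24
Step 3: prey: 46+23-33=36; pred: 24+22-4=42
Step 4: prey: 36+18-45=9; pred: 42+30-8=64

Answer: 9 64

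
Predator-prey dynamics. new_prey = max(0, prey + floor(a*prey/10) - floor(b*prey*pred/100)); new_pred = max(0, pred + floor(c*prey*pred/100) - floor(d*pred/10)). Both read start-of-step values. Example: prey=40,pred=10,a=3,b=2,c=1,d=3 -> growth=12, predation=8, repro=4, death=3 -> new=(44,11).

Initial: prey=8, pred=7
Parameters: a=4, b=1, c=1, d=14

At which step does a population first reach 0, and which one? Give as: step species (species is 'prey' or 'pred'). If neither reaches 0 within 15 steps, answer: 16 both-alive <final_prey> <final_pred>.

Step 1: prey: 8+3-0=11; pred: 7+0-9=0
First extinction: pred at step 1

Answer: 1 pred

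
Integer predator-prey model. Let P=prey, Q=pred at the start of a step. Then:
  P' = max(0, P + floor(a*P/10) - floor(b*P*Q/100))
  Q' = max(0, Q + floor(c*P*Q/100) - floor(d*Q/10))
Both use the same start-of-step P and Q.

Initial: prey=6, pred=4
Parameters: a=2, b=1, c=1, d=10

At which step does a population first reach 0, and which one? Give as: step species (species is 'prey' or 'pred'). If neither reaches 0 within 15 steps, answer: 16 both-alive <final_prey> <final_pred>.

Answer: 1 pred

Derivation:
Step 1: prey: 6+1-0=7; pred: 4+0-4=0
First extinction: pred at step 1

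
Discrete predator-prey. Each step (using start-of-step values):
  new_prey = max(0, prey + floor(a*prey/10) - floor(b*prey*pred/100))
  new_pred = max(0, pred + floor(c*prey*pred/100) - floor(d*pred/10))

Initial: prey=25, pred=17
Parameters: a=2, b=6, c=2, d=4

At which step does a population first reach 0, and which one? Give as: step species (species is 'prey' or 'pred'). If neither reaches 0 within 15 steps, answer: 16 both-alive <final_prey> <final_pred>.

Answer: 16 both-alive 1 2

Derivation:
Step 1: prey: 25+5-25=5; pred: 17+8-6=19
Step 2: prey: 5+1-5=1; pred: 19+1-7=13
Step 3: prey: 1+0-0=1; pred: 13+0-5=8
Step 4: prey: 1+0-0=1; pred: 8+0-3=5
Step 5: prey: 1+0-0=1; pred: 5+0-2=3
Step 6: prey: 1+0-0=1; pred: 3+0-1=2
Step 7: prey: 1+0-0=1; pred: 2+0-0=2
Steps 8-15: state stable at prey=1, pred=2 (no change)
No extinction within 15 steps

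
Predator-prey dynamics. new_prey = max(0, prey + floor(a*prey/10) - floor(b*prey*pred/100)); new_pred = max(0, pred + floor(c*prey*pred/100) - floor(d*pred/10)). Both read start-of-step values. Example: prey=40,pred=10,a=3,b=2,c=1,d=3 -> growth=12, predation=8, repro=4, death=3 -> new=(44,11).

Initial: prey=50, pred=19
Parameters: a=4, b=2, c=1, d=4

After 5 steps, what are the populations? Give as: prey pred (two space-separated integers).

Step 1: prey: 50+20-19=51; pred: 19+9-7=21
Step 2: prey: 51+20-21=50; pred: 21+10-8=23
Step 3: prey: 50+20-23=47; pred: 23+11-9=25
Step 4: prey: 47+18-23=42; pred: 25+11-10=26
Step 5: prey: 42+16-21=37; pred: 26+10-10=26

Answer: 37 26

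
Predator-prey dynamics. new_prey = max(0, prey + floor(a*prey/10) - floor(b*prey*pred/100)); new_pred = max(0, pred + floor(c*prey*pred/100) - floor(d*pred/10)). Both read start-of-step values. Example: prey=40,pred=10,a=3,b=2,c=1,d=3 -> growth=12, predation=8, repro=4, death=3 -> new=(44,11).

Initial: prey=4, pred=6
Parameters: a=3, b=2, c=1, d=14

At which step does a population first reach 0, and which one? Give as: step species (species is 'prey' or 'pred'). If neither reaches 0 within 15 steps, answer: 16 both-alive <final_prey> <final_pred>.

Step 1: prey: 4+1-0=5; pred: 6+0-8=0
First extinction: pred at step 1

Answer: 1 pred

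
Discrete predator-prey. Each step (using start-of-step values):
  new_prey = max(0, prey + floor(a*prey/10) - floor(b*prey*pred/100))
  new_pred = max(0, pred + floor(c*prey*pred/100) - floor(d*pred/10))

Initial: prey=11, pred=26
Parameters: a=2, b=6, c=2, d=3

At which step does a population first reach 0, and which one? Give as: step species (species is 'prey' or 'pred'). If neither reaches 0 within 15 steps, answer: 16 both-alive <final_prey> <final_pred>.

Step 1: prey: 11+2-17=0; pred: 26+5-7=24
First extinction: prey at step 1

Answer: 1 prey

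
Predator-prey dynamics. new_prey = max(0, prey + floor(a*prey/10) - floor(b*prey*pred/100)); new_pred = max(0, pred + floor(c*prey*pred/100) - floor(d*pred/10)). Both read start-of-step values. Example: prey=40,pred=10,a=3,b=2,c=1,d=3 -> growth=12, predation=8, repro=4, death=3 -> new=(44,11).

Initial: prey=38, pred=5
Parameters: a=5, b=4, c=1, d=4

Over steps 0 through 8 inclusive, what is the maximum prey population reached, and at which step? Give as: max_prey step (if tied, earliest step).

Step 1: prey: 38+19-7=50; pred: 5+1-2=4
Step 2: prey: 50+25-8=67; pred: 4+2-1=5
Step 3: prey: 67+33-13=87; pred: 5+3-2=6
Step 4: prey: 87+43-20=110; pred: 6+5-2=9
Step 5: prey: 110+55-39=126; pred: 9+9-3=15
Step 6: prey: 126+63-75=114; pred: 15+18-6=27
Step 7: prey: 114+57-123=48; pred: 27+30-10=47
Step 8: prey: 48+24-90=0; pred: 47+22-18=51
Max prey = 126 at step 5

Answer: 126 5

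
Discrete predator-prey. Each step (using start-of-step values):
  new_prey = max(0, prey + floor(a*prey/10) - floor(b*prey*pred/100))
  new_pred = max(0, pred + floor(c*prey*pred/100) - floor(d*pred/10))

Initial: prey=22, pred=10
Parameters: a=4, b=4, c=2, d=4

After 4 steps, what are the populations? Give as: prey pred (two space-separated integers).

Answer: 22 10

Derivation:
Step 1: prey: 22+8-8=22; pred: 10+4-4=10
Step 2: prey: 22+8-8=22; pred: 10+4-4=10
Step 3: prey: 22+8-8=22; pred: 10+4-4=10
Step 4: prey: 22+8-8=22; pred: 10+4-4=10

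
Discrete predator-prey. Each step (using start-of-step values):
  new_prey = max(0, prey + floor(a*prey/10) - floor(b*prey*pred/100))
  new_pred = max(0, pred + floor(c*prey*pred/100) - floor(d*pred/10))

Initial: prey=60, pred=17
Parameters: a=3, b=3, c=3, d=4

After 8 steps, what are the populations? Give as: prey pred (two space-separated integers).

Step 1: prey: 60+18-30=48; pred: 17+30-6=41
Step 2: prey: 48+14-59=3; pred: 41+59-16=84
Step 3: prey: 3+0-7=0; pred: 84+7-33=58
Step 4: prey: 0+0-0=0; pred: 58+0-23=35
Step 5: prey: 0+0-0=0; pred: 35+0-14=21
Step 6: prey: 0+0-0=0; pred: 21+0-8=13
Step 7: prey: 0+0-0=0; pred: 13+0-5=8
Step 8: prey: 0+0-0=0; pred: 8+0-3=5

Answer: 0 5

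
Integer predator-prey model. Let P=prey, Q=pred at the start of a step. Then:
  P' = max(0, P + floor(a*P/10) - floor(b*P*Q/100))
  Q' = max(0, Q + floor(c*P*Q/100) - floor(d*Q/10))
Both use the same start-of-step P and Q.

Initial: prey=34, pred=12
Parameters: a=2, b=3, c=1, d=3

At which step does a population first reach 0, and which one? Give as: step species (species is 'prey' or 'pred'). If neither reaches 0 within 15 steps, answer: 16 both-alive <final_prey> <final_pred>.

Step 1: prey: 34+6-12=28; pred: 12+4-3=13
Step 2: prey: 28+5-10=23; pred: 13+3-3=13
Step 3: prey: 23+4-8=19; pred: 13+2-3=12
Step 4: prey: 19+3-6=16; pred: 12+2-3=11
Step 5: prey: 16+3-5=14; pred: 11+1-3=9
Step 6: prey: 14+2-3=13; pred: 9+1-2=8
Step 7: prey: 13+2-3=12; pred: 8+1-2=7
Step 8: prey: 12+2-2=12; pred: 7+0-2=5
Step 9: prey: 12+2-1=13; pred: 5+0-1=4
Step 10: prey: 13+2-1=14; pred: 4+0-1=3
Step 11: prey: 14+2-1=15; pred: 3+0-0=3
Step 12: prey: 15+3-1=17; pred: 3+0-0=3
Step 13: prey: 17+3-1=19; pred: 3+0-0=3
Step 14: prey: 19+3-1=21; pred: 3+0-0=3
Step 15: prey: 21+4-1=24; pred: 3+0-0=3
No extinction within 15 steps

Answer: 16 both-alive 24 3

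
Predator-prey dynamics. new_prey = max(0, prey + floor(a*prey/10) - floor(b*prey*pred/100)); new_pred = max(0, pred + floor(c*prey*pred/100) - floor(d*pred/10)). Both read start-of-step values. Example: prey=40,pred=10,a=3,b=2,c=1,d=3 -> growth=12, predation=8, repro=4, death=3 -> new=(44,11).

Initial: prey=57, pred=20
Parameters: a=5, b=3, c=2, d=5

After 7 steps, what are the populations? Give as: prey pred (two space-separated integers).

Answer: 0 4

Derivation:
Step 1: prey: 57+28-34=51; pred: 20+22-10=32
Step 2: prey: 51+25-48=28; pred: 32+32-16=48
Step 3: prey: 28+14-40=2; pred: 48+26-24=50
Step 4: prey: 2+1-3=0; pred: 50+2-25=27
Step 5: prey: 0+0-0=0; pred: 27+0-13=14
Step 6: prey: 0+0-0=0; pred: 14+0-7=7
Step 7: prey: 0+0-0=0; pred: 7+0-3=4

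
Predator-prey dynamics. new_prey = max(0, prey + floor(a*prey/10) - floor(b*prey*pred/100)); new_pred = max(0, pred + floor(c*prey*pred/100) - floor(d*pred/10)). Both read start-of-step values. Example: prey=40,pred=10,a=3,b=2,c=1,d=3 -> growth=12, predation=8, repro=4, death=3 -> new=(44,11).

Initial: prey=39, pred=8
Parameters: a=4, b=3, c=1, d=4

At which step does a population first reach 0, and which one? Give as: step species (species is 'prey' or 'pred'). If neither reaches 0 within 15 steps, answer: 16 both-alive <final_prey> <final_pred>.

Answer: 16 both-alive 11 3

Derivation:
Step 1: prey: 39+15-9=45; pred: 8+3-3=8
Step 2: prey: 45+18-10=53; pred: 8+3-3=8
Step 3: prey: 53+21-12=62; pred: 8+4-3=9
Step 4: prey: 62+24-16=70; pred: 9+5-3=11
Step 5: prey: 70+28-23=75; pred: 11+7-4=14
Step 6: prey: 75+30-31=74; pred: 14+10-5=19
Step 7: prey: 74+29-42=61; pred: 19+14-7=26
Step 8: prey: 61+24-47=38; pred: 26+15-10=31
Step 9: prey: 38+15-35=18; pred: 31+11-12=30
Step 10: prey: 18+7-16=9; pred: 30+5-12=23
Step 11: prey: 9+3-6=6; pred: 23+2-9=16
Step 12: prey: 6+2-2=6; pred: 16+0-6=10
Step 13: prey: 6+2-1=7; pred: 10+0-4=6
Step 14: prey: 7+2-1=8; pred: 6+0-2=4
Step 15: prey: 8+3-0=11; pred: 4+0-1=3
No extinction within 15 steps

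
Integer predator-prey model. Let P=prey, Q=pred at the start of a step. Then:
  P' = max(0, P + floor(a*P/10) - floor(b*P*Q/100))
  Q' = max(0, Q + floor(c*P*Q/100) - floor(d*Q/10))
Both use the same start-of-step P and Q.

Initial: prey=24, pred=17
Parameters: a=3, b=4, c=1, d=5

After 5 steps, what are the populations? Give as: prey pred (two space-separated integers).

Step 1: prey: 24+7-16=15; pred: 17+4-8=13
Step 2: prey: 15+4-7=12; pred: 13+1-6=8
Step 3: prey: 12+3-3=12; pred: 8+0-4=4
Step 4: prey: 12+3-1=14; pred: 4+0-2=2
Step 5: prey: 14+4-1=17; pred: 2+0-1=1

Answer: 17 1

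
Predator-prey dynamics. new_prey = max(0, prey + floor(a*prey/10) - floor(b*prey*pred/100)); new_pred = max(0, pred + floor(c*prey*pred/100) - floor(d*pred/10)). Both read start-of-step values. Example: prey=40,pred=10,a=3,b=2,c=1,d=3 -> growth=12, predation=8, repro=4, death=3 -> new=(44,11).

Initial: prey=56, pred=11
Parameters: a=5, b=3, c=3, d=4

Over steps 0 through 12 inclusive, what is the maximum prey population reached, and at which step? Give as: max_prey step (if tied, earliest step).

Answer: 66 1

Derivation:
Step 1: prey: 56+28-18=66; pred: 11+18-4=25
Step 2: prey: 66+33-49=50; pred: 25+49-10=64
Step 3: prey: 50+25-96=0; pred: 64+96-25=135
Step 4: prey: 0+0-0=0; pred: 135+0-54=81
Step 5: prey: 0+0-0=0; pred: 81+0-32=49
Step 6: prey: 0+0-0=0; pred: 49+0-19=30
Step 7: prey: 0+0-0=0; pred: 30+0-12=18
Step 8: prey: 0+0-0=0; pred: 18+0-7=11
Step 9: prey: 0+0-0=0; pred: 11+0-4=7
Step 10: prey: 0+0-0=0; pred: 7+0-2=5
Step 11: prey: 0+0-0=0; pred: 5+0-2=3
Step 12: prey: 0+0-0=0; pred: 3+0-1=2
Max prey = 66 at step 1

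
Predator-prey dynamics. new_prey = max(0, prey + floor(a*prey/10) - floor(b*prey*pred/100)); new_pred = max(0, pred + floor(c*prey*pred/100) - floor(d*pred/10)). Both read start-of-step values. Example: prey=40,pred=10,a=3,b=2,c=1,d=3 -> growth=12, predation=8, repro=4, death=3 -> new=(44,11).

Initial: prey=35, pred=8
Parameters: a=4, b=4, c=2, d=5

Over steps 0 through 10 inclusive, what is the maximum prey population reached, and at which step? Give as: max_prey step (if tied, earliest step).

Answer: 40 2

Derivation:
Step 1: prey: 35+14-11=38; pred: 8+5-4=9
Step 2: prey: 38+15-13=40; pred: 9+6-4=11
Step 3: prey: 40+16-17=39; pred: 11+8-5=14
Step 4: prey: 39+15-21=33; pred: 14+10-7=17
Step 5: prey: 33+13-22=24; pred: 17+11-8=20
Step 6: prey: 24+9-19=14; pred: 20+9-10=19
Step 7: prey: 14+5-10=9; pred: 19+5-9=15
Step 8: prey: 9+3-5=7; pred: 15+2-7=10
Step 9: prey: 7+2-2=7; pred: 10+1-5=6
Step 10: prey: 7+2-1=8; pred: 6+0-3=3
Max prey = 40 at step 2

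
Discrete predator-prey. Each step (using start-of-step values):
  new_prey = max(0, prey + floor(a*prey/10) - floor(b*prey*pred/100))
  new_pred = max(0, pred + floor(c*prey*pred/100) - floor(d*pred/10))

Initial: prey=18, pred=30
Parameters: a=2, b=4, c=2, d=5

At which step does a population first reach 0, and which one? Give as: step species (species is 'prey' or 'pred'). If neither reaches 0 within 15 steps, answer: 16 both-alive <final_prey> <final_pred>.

Answer: 1 prey

Derivation:
Step 1: prey: 18+3-21=0; pred: 30+10-15=25
First extinction: prey at step 1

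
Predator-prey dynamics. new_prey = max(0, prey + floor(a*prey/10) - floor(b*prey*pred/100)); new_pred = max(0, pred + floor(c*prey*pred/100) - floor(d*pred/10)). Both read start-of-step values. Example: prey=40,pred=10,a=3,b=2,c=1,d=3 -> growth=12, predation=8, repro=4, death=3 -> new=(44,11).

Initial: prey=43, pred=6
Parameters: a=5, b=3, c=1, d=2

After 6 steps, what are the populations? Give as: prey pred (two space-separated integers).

Answer: 15 70

Derivation:
Step 1: prey: 43+21-7=57; pred: 6+2-1=7
Step 2: prey: 57+28-11=74; pred: 7+3-1=9
Step 3: prey: 74+37-19=92; pred: 9+6-1=14
Step 4: prey: 92+46-38=100; pred: 14+12-2=24
Step 5: prey: 100+50-72=78; pred: 24+24-4=44
Step 6: prey: 78+39-102=15; pred: 44+34-8=70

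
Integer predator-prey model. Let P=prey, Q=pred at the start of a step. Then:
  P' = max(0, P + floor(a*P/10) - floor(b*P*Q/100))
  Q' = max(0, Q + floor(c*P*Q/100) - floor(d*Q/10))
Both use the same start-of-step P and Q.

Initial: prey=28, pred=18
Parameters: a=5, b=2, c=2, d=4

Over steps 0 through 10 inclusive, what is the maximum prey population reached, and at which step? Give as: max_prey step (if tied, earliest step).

Answer: 35 2

Derivation:
Step 1: prey: 28+14-10=32; pred: 18+10-7=21
Step 2: prey: 32+16-13=35; pred: 21+13-8=26
Step 3: prey: 35+17-18=34; pred: 26+18-10=34
Step 4: prey: 34+17-23=28; pred: 34+23-13=44
Step 5: prey: 28+14-24=18; pred: 44+24-17=51
Step 6: prey: 18+9-18=9; pred: 51+18-20=49
Step 7: prey: 9+4-8=5; pred: 49+8-19=38
Step 8: prey: 5+2-3=4; pred: 38+3-15=26
Step 9: prey: 4+2-2=4; pred: 26+2-10=18
Step 10: prey: 4+2-1=5; pred: 18+1-7=12
Max prey = 35 at step 2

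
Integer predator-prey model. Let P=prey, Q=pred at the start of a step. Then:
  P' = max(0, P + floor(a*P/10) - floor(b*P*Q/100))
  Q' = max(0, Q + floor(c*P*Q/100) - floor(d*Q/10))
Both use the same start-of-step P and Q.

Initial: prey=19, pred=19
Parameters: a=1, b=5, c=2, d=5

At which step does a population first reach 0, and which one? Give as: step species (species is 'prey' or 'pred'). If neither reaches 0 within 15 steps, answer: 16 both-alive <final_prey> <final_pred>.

Step 1: prey: 19+1-18=2; pred: 19+7-9=17
Step 2: prey: 2+0-1=1; pred: 17+0-8=9
Step 3: prey: 1+0-0=1; pred: 9+0-4=5
Step 4: prey: 1+0-0=1; pred: 5+0-2=3
Step 5: prey: 1+0-0=1; pred: 3+0-1=2
Step 6: prey: 1+0-0=1; pred: 2+0-1=1
Step 7: prey: 1+0-0=1; pred: 1+0-0=1
Steps 8-15: state stable at prey=1, pred=1 (no change)
No extinction within 15 steps

Answer: 16 both-alive 1 1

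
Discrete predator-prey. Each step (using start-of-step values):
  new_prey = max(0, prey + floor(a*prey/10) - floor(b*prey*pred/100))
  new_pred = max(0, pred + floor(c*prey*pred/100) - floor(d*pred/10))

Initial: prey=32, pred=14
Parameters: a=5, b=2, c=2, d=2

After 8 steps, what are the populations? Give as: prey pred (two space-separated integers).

Answer: 0 49

Derivation:
Step 1: prey: 32+16-8=40; pred: 14+8-2=20
Step 2: prey: 40+20-16=44; pred: 20+16-4=32
Step 3: prey: 44+22-28=38; pred: 32+28-6=54
Step 4: prey: 38+19-41=16; pred: 54+41-10=85
Step 5: prey: 16+8-27=0; pred: 85+27-17=95
Step 6: prey: 0+0-0=0; pred: 95+0-19=76
Step 7: prey: 0+0-0=0; pred: 76+0-15=61
Step 8: prey: 0+0-0=0; pred: 61+0-12=49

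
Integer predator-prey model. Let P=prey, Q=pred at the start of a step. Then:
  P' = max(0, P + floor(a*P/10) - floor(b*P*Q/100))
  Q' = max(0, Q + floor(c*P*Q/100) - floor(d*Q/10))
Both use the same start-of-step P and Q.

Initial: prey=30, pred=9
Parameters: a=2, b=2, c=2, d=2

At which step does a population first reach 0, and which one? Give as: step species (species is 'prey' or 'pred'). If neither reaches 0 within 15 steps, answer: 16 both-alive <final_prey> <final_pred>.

Answer: 16 both-alive 1 7

Derivation:
Step 1: prey: 30+6-5=31; pred: 9+5-1=13
Step 2: prey: 31+6-8=29; pred: 13+8-2=19
Step 3: prey: 29+5-11=23; pred: 19+11-3=27
Step 4: prey: 23+4-12=15; pred: 27+12-5=34
Step 5: prey: 15+3-10=8; pred: 34+10-6=38
Step 6: prey: 8+1-6=3; pred: 38+6-7=37
Step 7: prey: 3+0-2=1; pred: 37+2-7=32
Step 8: prey: 1+0-0=1; pred: 32+0-6=26
Step 9: prey: 1+0-0=1; pred: 26+0-5=21
Step 10: prey: 1+0-0=1; pred: 21+0-4=17
Step 11: prey: 1+0-0=1; pred: 17+0-3=14
Step 12: prey: 1+0-0=1; pred: 14+0-2=12
Step 13: prey: 1+0-0=1; pred: 12+0-2=10
Step 14: prey: 1+0-0=1; pred: 10+0-2=8
Step 15: prey: 1+0-0=1; pred: 8+0-1=7
No extinction within 15 steps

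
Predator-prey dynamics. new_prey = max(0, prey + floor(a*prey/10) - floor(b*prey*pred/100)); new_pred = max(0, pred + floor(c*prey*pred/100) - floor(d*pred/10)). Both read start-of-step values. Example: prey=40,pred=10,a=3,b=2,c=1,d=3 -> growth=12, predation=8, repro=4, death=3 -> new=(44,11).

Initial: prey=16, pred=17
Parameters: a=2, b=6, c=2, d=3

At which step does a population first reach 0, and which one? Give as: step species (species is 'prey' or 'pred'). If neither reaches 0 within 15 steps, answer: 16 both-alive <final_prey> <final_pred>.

Answer: 2 prey

Derivation:
Step 1: prey: 16+3-16=3; pred: 17+5-5=17
Step 2: prey: 3+0-3=0; pred: 17+1-5=13
First extinction: prey at step 2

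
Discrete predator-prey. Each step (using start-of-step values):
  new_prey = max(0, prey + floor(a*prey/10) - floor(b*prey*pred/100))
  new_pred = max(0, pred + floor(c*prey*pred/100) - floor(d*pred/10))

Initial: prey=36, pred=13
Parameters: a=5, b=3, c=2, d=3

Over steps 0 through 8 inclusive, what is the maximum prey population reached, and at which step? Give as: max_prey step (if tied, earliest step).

Step 1: prey: 36+18-14=40; pred: 13+9-3=19
Step 2: prey: 40+20-22=38; pred: 19+15-5=29
Step 3: prey: 38+19-33=24; pred: 29+22-8=43
Step 4: prey: 24+12-30=6; pred: 43+20-12=51
Step 5: prey: 6+3-9=0; pred: 51+6-15=42
Step 6: prey: 0+0-0=0; pred: 42+0-12=30
Step 7: prey: 0+0-0=0; pred: 30+0-9=21
Step 8: prey: 0+0-0=0; pred: 21+0-6=15
Max prey = 40 at step 1

Answer: 40 1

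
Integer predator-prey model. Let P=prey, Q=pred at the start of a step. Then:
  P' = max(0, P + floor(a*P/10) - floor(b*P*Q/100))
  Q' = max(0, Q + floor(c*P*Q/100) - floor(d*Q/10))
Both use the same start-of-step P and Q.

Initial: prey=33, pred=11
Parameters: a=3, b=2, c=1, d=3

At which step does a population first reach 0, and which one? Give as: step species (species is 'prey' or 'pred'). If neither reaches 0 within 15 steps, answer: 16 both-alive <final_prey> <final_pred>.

Step 1: prey: 33+9-7=35; pred: 11+3-3=11
Step 2: prey: 35+10-7=38; pred: 11+3-3=11
Step 3: prey: 38+11-8=41; pred: 11+4-3=12
Step 4: prey: 41+12-9=44; pred: 12+4-3=13
Step 5: prey: 44+13-11=46; pred: 13+5-3=15
Step 6: prey: 46+13-13=46; pred: 15+6-4=17
Step 7: prey: 46+13-15=44; pred: 17+7-5=19
Step 8: prey: 44+13-16=41; pred: 19+8-5=22
Step 9: prey: 41+12-18=35; pred: 22+9-6=25
Step 10: prey: 35+10-17=28; pred: 25+8-7=26
Step 11: prey: 28+8-14=22; pred: 26+7-7=26
Step 12: prey: 22+6-11=17; pred: 26+5-7=24
Step 13: prey: 17+5-8=14; pred: 24+4-7=21
Step 14: prey: 14+4-5=13; pred: 21+2-6=17
Step 15: prey: 13+3-4=12; pred: 17+2-5=14
No extinction within 15 steps

Answer: 16 both-alive 12 14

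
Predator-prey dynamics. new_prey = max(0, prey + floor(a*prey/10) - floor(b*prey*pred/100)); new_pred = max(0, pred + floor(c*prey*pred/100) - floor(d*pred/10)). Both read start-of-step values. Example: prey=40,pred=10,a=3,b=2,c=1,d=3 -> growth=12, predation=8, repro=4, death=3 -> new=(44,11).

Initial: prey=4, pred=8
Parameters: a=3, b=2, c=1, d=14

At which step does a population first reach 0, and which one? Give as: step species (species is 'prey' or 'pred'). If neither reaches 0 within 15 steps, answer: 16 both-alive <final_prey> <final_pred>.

Step 1: prey: 4+1-0=5; pred: 8+0-11=0
First extinction: pred at step 1

Answer: 1 pred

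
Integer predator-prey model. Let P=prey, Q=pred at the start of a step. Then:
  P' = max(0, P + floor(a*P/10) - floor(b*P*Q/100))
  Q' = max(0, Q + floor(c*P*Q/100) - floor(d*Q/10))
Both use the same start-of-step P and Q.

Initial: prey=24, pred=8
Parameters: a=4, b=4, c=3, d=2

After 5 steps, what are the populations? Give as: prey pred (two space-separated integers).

Step 1: prey: 24+9-7=26; pred: 8+5-1=12
Step 2: prey: 26+10-12=24; pred: 12+9-2=19
Step 3: prey: 24+9-18=15; pred: 19+13-3=29
Step 4: prey: 15+6-17=4; pred: 29+13-5=37
Step 5: prey: 4+1-5=0; pred: 37+4-7=34

Answer: 0 34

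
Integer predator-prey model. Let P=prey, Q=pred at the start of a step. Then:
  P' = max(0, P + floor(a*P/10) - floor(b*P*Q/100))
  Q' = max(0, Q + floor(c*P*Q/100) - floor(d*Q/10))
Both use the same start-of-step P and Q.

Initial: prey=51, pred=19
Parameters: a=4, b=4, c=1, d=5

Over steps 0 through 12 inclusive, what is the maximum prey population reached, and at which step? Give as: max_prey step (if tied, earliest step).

Step 1: prey: 51+20-38=33; pred: 19+9-9=19
Step 2: prey: 33+13-25=21; pred: 19+6-9=16
Step 3: prey: 21+8-13=16; pred: 16+3-8=11
Step 4: prey: 16+6-7=15; pred: 11+1-5=7
Step 5: prey: 15+6-4=17; pred: 7+1-3=5
Step 6: prey: 17+6-3=20; pred: 5+0-2=3
Step 7: prey: 20+8-2=26; pred: 3+0-1=2
Step 8: prey: 26+10-2=34; pred: 2+0-1=1
Step 9: prey: 34+13-1=46; pred: 1+0-0=1
Step 10: prey: 46+18-1=63; pred: 1+0-0=1
Step 11: prey: 63+25-2=86; pred: 1+0-0=1
Step 12: prey: 86+34-3=117; pred: 1+0-0=1
Max prey = 117 at step 12

Answer: 117 12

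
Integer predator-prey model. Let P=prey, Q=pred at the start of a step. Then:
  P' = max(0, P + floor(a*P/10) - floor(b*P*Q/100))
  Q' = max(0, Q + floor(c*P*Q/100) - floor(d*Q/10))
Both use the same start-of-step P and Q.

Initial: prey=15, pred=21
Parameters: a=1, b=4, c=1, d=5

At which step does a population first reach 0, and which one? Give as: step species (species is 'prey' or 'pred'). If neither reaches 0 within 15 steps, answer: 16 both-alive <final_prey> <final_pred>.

Step 1: prey: 15+1-12=4; pred: 21+3-10=14
Step 2: prey: 4+0-2=2; pred: 14+0-7=7
Step 3: prey: 2+0-0=2; pred: 7+0-3=4
Step 4: prey: 2+0-0=2; pred: 4+0-2=2
Step 5: prey: 2+0-0=2; pred: 2+0-1=1
Step 6: prey: 2+0-0=2; pred: 1+0-0=1
Steps 7-15: state stable at prey=2, pred=1 (no change)
No extinction within 15 steps

Answer: 16 both-alive 2 1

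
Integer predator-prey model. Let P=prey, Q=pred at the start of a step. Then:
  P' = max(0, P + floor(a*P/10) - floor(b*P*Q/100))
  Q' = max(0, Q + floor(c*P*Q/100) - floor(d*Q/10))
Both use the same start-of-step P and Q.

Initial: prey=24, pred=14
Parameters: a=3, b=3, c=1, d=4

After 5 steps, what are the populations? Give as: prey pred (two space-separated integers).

Step 1: prey: 24+7-10=21; pred: 14+3-5=12
Step 2: prey: 21+6-7=20; pred: 12+2-4=10
Step 3: prey: 20+6-6=20; pred: 10+2-4=8
Step 4: prey: 20+6-4=22; pred: 8+1-3=6
Step 5: prey: 22+6-3=25; pred: 6+1-2=5

Answer: 25 5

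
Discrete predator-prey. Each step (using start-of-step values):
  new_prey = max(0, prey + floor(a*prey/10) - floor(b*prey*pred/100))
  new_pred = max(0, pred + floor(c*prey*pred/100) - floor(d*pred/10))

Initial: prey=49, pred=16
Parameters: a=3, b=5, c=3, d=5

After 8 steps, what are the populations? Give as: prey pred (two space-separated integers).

Step 1: prey: 49+14-39=24; pred: 16+23-8=31
Step 2: prey: 24+7-37=0; pred: 31+22-15=38
Step 3: prey: 0+0-0=0; pred: 38+0-19=19
Step 4: prey: 0+0-0=0; pred: 19+0-9=10
Step 5: prey: 0+0-0=0; pred: 10+0-5=5
Step 6: prey: 0+0-0=0; pred: 5+0-2=3
Step 7: prey: 0+0-0=0; pred: 3+0-1=2
Step 8: prey: 0+0-0=0; pred: 2+0-1=1

Answer: 0 1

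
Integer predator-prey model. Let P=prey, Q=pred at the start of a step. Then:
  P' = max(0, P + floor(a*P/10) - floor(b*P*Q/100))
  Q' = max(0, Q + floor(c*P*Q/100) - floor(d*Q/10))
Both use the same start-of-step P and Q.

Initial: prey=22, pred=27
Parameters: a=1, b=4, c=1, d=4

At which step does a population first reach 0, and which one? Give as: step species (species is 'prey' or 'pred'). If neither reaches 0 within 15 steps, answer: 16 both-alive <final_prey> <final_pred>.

Answer: 16 both-alive 1 2

Derivation:
Step 1: prey: 22+2-23=1; pred: 27+5-10=22
Step 2: prey: 1+0-0=1; pred: 22+0-8=14
Step 3: prey: 1+0-0=1; pred: 14+0-5=9
Step 4: prey: 1+0-0=1; pred: 9+0-3=6
Step 5: prey: 1+0-0=1; pred: 6+0-2=4
Step 6: prey: 1+0-0=1; pred: 4+0-1=3
Step 7: prey: 1+0-0=1; pred: 3+0-1=2
Step 8: prey: 1+0-0=1; pred: 2+0-0=2
Steps 9-15: state stable at prey=1, pred=2 (no change)
No extinction within 15 steps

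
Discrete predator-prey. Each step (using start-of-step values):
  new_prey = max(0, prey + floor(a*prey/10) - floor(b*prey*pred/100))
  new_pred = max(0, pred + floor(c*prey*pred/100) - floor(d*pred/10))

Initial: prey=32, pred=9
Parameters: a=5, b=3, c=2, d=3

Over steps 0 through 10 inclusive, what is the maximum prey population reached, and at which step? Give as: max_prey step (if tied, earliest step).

Step 1: prey: 32+16-8=40; pred: 9+5-2=12
Step 2: prey: 40+20-14=46; pred: 12+9-3=18
Step 3: prey: 46+23-24=45; pred: 18+16-5=29
Step 4: prey: 45+22-39=28; pred: 29+26-8=47
Step 5: prey: 28+14-39=3; pred: 47+26-14=59
Step 6: prey: 3+1-5=0; pred: 59+3-17=45
Step 7: prey: 0+0-0=0; pred: 45+0-13=32
Step 8: prey: 0+0-0=0; pred: 32+0-9=23
Step 9: prey: 0+0-0=0; pred: 23+0-6=17
Step 10: prey: 0+0-0=0; pred: 17+0-5=12
Max prey = 46 at step 2

Answer: 46 2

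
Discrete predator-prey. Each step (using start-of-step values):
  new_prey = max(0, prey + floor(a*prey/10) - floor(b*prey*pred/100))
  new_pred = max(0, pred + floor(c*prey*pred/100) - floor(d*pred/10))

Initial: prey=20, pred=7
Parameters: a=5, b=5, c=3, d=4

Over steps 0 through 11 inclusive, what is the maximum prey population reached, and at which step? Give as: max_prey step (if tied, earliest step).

Step 1: prey: 20+10-7=23; pred: 7+4-2=9
Step 2: prey: 23+11-10=24; pred: 9+6-3=12
Step 3: prey: 24+12-14=22; pred: 12+8-4=16
Step 4: prey: 22+11-17=16; pred: 16+10-6=20
Step 5: prey: 16+8-16=8; pred: 20+9-8=21
Step 6: prey: 8+4-8=4; pred: 21+5-8=18
Step 7: prey: 4+2-3=3; pred: 18+2-7=13
Step 8: prey: 3+1-1=3; pred: 13+1-5=9
Step 9: prey: 3+1-1=3; pred: 9+0-3=6
Step 10: prey: 3+1-0=4; pred: 6+0-2=4
Step 11: prey: 4+2-0=6; pred: 4+0-1=3
Max prey = 24 at step 2

Answer: 24 2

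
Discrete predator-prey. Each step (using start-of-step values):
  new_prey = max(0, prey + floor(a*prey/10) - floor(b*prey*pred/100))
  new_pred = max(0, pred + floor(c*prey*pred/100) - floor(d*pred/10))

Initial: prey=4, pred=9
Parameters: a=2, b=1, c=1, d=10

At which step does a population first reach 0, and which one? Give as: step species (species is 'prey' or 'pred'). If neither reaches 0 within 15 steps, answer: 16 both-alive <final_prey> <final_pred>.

Answer: 1 pred

Derivation:
Step 1: prey: 4+0-0=4; pred: 9+0-9=0
First extinction: pred at step 1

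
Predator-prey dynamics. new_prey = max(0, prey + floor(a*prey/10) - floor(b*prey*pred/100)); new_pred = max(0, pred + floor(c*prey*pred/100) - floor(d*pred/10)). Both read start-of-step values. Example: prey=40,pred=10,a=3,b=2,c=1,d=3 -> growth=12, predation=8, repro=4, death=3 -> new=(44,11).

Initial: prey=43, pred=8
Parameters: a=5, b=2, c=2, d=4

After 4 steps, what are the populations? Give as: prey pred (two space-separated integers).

Step 1: prey: 43+21-6=58; pred: 8+6-3=11
Step 2: prey: 58+29-12=75; pred: 11+12-4=19
Step 3: prey: 75+37-28=84; pred: 19+28-7=40
Step 4: prey: 84+42-67=59; pred: 40+67-16=91

Answer: 59 91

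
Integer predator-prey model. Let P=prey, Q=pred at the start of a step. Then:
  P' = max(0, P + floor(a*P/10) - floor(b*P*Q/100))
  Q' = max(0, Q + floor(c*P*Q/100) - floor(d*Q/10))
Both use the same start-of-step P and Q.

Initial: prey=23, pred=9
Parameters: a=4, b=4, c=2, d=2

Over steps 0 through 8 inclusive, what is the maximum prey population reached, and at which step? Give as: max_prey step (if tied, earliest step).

Step 1: prey: 23+9-8=24; pred: 9+4-1=12
Step 2: prey: 24+9-11=22; pred: 12+5-2=15
Step 3: prey: 22+8-13=17; pred: 15+6-3=18
Step 4: prey: 17+6-12=11; pred: 18+6-3=21
Step 5: prey: 11+4-9=6; pred: 21+4-4=21
Step 6: prey: 6+2-5=3; pred: 21+2-4=19
Step 7: prey: 3+1-2=2; pred: 19+1-3=17
Step 8: prey: 2+0-1=1; pred: 17+0-3=14
Max prey = 24 at step 1

Answer: 24 1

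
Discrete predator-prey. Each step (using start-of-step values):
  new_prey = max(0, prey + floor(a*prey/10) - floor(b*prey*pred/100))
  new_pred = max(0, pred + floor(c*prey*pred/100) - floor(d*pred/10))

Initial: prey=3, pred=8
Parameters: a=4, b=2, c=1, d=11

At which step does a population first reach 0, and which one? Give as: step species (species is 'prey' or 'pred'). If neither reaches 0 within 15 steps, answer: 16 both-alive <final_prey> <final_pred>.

Answer: 1 pred

Derivation:
Step 1: prey: 3+1-0=4; pred: 8+0-8=0
First extinction: pred at step 1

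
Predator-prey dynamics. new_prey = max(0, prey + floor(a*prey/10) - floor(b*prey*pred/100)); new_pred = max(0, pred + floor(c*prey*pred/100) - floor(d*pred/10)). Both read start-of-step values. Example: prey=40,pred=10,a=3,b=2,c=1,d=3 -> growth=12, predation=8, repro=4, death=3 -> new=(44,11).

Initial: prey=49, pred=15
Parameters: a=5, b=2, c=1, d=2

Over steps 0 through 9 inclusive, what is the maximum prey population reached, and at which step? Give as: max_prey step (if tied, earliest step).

Step 1: prey: 49+24-14=59; pred: 15+7-3=19
Step 2: prey: 59+29-22=66; pred: 19+11-3=27
Step 3: prey: 66+33-35=64; pred: 27+17-5=39
Step 4: prey: 64+32-49=47; pred: 39+24-7=56
Step 5: prey: 47+23-52=18; pred: 56+26-11=71
Step 6: prey: 18+9-25=2; pred: 71+12-14=69
Step 7: prey: 2+1-2=1; pred: 69+1-13=57
Step 8: prey: 1+0-1=0; pred: 57+0-11=46
Step 9: prey: 0+0-0=0; pred: 46+0-9=37
Max prey = 66 at step 2

Answer: 66 2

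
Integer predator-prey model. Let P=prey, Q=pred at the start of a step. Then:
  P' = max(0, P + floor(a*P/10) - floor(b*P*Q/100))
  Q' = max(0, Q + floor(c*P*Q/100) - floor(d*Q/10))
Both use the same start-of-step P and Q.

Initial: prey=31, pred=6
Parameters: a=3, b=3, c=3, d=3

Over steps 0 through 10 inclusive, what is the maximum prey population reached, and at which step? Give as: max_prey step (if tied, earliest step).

Answer: 35 1

Derivation:
Step 1: prey: 31+9-5=35; pred: 6+5-1=10
Step 2: prey: 35+10-10=35; pred: 10+10-3=17
Step 3: prey: 35+10-17=28; pred: 17+17-5=29
Step 4: prey: 28+8-24=12; pred: 29+24-8=45
Step 5: prey: 12+3-16=0; pred: 45+16-13=48
Step 6: prey: 0+0-0=0; pred: 48+0-14=34
Step 7: prey: 0+0-0=0; pred: 34+0-10=24
Step 8: prey: 0+0-0=0; pred: 24+0-7=17
Step 9: prey: 0+0-0=0; pred: 17+0-5=12
Step 10: prey: 0+0-0=0; pred: 12+0-3=9
Max prey = 35 at step 1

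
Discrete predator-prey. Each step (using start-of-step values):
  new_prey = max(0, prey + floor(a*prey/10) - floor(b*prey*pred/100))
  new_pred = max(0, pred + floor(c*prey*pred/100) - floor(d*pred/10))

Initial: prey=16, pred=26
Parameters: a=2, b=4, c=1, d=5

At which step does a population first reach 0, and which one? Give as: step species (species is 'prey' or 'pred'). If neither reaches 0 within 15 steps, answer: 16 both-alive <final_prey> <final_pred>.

Answer: 16 both-alive 1 1

Derivation:
Step 1: prey: 16+3-16=3; pred: 26+4-13=17
Step 2: prey: 3+0-2=1; pred: 17+0-8=9
Step 3: prey: 1+0-0=1; pred: 9+0-4=5
Step 4: prey: 1+0-0=1; pred: 5+0-2=3
Step 5: prey: 1+0-0=1; pred: 3+0-1=2
Step 6: prey: 1+0-0=1; pred: 2+0-1=1
Step 7: prey: 1+0-0=1; pred: 1+0-0=1
Steps 8-15: state stable at prey=1, pred=1 (no change)
No extinction within 15 steps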